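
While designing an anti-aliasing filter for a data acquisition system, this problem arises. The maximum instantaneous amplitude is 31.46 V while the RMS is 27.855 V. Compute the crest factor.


Crest factor is the ratio of peak to RMS:
CF = V_peak / V_rms
   = 31.46 / 27.855
   = 1.1294

1.1294


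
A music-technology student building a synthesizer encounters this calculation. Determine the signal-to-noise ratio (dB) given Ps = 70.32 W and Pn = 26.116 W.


SNR in decibels:
SNR = 10 * log10(Ps / Pn)
    = 10 * log10(70.32 / 26.116)
    = 10 * log10(2.6926)
    = 10 * 0.4302
    = 4.3 dB

4.3 dB


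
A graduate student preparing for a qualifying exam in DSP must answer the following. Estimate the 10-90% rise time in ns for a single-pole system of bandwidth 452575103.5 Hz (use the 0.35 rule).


Rise time from bandwidth relationship:
tr = 0.35 / BW
   = 0.35 / 452575103.5
   = 7.733523062e-10 s
   = 0.7734 ns

0.7734 ns


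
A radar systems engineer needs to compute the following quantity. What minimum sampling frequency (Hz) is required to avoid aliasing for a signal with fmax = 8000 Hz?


The Nyquist rate is twice the maximum frequency component.
fs_min = 2 * fmax
      = 2 * 8000
      = 16000 Hz

16000


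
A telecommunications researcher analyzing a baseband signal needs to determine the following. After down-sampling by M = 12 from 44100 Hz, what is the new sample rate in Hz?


Decimation reduces the sample rate:
fs_out = fs_in / M
       = 44100 / 12
       = 3675.0 Hz

3675.0 Hz


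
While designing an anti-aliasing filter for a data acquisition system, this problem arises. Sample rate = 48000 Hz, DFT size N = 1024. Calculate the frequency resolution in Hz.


DFT frequency resolution:
df = fs / N
   = 48000 / 1024
   = 46.875 Hz

46.875 Hz


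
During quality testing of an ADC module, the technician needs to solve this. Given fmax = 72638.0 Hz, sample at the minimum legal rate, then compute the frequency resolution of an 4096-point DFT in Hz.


Step 1 — Nyquist sampling rate:
fs = 2 * fmax = 2 * 72638.0 = 145276.0 Hz

Step 2 — DFT bin spacing:
df = fs / N = 145276.0 / 4096 = 35.4678 Hz

35.4678 Hz


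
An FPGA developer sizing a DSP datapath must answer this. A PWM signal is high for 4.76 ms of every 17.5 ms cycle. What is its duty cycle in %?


Duty cycle as a percentage:
DC = (t_on / T) * 100
   = (4.76 / 17.5) * 100
   = 0.272 * 100
   = 27.2 %

27.2 %


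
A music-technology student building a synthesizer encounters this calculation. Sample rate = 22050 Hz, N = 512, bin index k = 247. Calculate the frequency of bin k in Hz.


Frequency of DFT bin k:
f_k = k * fs / N
    = 247 * 22050 / 512
    = 5446350 / 512
    = 10637.402 Hz

10637.402 Hz


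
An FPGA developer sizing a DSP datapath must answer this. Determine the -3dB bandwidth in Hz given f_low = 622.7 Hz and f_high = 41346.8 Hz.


Bandwidth is the difference of -3dB frequencies:
BW = f_high - f_low
   = 41346.8 - 622.7
   = 40724.1 Hz

40724.1 Hz


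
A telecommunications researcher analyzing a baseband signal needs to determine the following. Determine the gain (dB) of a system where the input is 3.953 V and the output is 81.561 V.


Voltage gain in dB:
G = 20 * log10(Vout / Vin)
  = 20 * log10(81.561 / 3.953)
  = 20 * log10(20.632684)
  = 20 * 1.314556
  = 26.29 dB

26.29 dB


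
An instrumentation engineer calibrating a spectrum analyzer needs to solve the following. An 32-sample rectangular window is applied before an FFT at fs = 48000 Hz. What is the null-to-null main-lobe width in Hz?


Main lobe width for a rectangular window:
Width = 2 * fs / N
      = 2 * 48000 / 32
      = 96000 / 32
      = 3000.0 Hz

3000.0 Hz


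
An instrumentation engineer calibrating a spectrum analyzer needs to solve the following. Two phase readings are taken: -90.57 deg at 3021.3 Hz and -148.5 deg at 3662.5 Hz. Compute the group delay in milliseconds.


Group delay from phase difference:
tau = -d(phi)/d(omega)
d(phi) = -57.93 deg = -1.011069 rad
d(omega) = 2*pi*(3662.5 - 3021.3) = 4028.7784 rad/s
tau = -(-1.011069) / 4028.7784
    = 0.251 ms

0.251 ms


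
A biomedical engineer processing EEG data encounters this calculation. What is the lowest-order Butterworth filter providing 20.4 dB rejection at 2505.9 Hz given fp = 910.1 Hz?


Butterworth filter order formula:
n = log10(10^(A/10) - 1) / (2 * log10(f_stop/f_pass))
10^(20.4/10) - 1 = 108.6478
f_stop/f_pass = 2505.9 / 910.1 = 2.7534
n = 2.3143 -> ceil = 3

3


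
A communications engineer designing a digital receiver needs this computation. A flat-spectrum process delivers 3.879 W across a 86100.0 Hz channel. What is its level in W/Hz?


Power spectral density:
PSD = P / BW
    = 3.879 / 86100.0
    = 4.505e-05 W/Hz

4.505e-05 W/Hz


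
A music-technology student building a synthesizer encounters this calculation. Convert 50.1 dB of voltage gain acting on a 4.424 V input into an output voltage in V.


Output voltage from dB gain:
V_out = V_in * 10^(gain_dB / 20)
      = 4.424 * 10^(50.1 / 20)
      = 4.424 * 319.889511
      = 1415.1912 V

1415.1912 V


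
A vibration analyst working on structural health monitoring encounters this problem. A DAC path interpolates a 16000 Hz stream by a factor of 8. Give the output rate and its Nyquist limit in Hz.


Step 1 — output sample rate after interpolation by L:
fs_out = L * fs_in = 8 * 16000 = 128000 Hz

Step 2 — Nyquist frequency of the output stream:
f_Nyq = fs_out / 2 = 128000 / 2 = 64000.0 Hz

fs_out = 128000 Hz; f_Nyquist = 64000.0 Hz


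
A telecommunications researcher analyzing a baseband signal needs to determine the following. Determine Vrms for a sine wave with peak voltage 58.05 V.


RMS voltage for a sinusoidal waveform:
V_rms = V_peak / sqrt(2)
      = 58.05 / 1.414214
      = 41.048 V

41.048 V


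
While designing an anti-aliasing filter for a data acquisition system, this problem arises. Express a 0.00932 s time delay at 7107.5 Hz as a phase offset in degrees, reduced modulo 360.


Phase shift from frequency and time delay:
phi = 360 * f * t_delay
    = 360 * 7107.5 * 0.00932
    = 23847.08 degrees
    mod 360 = 87.08 degrees

87.08 degrees


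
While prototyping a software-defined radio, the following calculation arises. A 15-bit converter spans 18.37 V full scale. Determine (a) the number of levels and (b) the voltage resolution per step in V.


Step 1 — number of quantization levels:
L = 2^N = 2^15 = 32768

Step 2 — LSB step size:
delta = Vfs / L
      = 18.37 / 32768
      = 0.00056061 V

Levels = 32768; step size = 0.00056061 V


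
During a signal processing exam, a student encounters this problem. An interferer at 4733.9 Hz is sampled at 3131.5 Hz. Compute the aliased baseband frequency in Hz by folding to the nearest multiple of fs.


Compute the nearest integer multiple of fs to the signal:
n = round(4733.9 / 3131.5) = 2
f_alias = |4733.9 - 2 * 3131.5|
        = |4733.9 - 6263.0|
        = 1529.1 Hz

1529.1


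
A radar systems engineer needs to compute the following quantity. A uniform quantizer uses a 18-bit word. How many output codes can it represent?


Number of quantization levels = 2^N
= 2^18
= 262144

262144


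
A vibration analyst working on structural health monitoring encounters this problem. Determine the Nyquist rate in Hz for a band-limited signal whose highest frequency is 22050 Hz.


The Nyquist rate is twice the maximum frequency component.
fs_min = 2 * fmax
      = 2 * 22050
      = 44100 Hz

44100


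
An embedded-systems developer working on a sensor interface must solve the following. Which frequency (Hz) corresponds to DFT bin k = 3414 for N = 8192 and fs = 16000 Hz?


Frequency of DFT bin k:
f_k = k * fs / N
    = 3414 * 16000 / 8192
    = 54624000 / 8192
    = 6667.969 Hz

6667.969 Hz


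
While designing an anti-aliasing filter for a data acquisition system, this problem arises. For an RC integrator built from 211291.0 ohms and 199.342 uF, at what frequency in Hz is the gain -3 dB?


Cutoff frequency of a first-order RC filter:
fc = 1 / (2 * pi * R * C)
C = 199.342 uF = 0.000199342 F
fc = 1 / (2 * pi * 211291.0 * 0.000199342)
   = 1 / 264.64255337442
   = 0.003779 Hz

0.003779 Hz


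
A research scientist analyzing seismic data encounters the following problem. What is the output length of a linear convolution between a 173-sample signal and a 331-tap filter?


Linear convolution output length:
L = N + M - 1
  = 173 + 331 - 1
  = 503 samples

503


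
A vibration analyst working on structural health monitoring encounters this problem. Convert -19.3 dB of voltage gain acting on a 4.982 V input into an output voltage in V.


Output voltage from dB gain:
V_out = V_in * 10^(gain_dB / 20)
      = 4.982 * 10^(-19.3 / 20)
      = 4.982 * 0.108393
      = 0.54 V

0.54 V


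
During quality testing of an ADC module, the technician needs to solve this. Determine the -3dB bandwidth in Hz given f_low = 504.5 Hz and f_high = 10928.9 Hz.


Bandwidth is the difference of -3dB frequencies:
BW = f_high - f_low
   = 10928.9 - 504.5
   = 10424.4 Hz

10424.4 Hz


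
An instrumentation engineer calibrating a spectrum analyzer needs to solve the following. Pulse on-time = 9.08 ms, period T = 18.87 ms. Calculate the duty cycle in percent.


Duty cycle as a percentage:
DC = (t_on / T) * 100
   = (9.08 / 18.87) * 100
   = 0.481187 * 100
   = 48.12 %

48.12 %


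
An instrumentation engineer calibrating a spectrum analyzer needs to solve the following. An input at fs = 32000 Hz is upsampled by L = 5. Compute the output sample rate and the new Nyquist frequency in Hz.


Step 1 — output sample rate after interpolation by L:
fs_out = L * fs_in = 5 * 32000 = 160000 Hz

Step 2 — Nyquist frequency of the output stream:
f_Nyq = fs_out / 2 = 160000 / 2 = 80000.0 Hz

fs_out = 160000 Hz; f_Nyquist = 80000.0 Hz


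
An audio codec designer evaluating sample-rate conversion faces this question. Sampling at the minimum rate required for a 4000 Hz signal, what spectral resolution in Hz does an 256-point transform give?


Step 1 — Nyquist sampling rate:
fs = 2 * fmax = 2 * 4000 = 8000 Hz

Step 2 — DFT bin spacing:
df = fs / N = 8000 / 256 = 31.25 Hz

31.25 Hz


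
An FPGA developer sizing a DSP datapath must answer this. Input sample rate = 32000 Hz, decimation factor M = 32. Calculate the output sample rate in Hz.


Decimation reduces the sample rate:
fs_out = fs_in / M
       = 32000 / 32
       = 1000.0 Hz

1000.0 Hz


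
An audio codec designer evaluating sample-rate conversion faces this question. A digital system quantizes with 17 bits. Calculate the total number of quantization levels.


Number of quantization levels = 2^N
= 2^17
= 131072

131072


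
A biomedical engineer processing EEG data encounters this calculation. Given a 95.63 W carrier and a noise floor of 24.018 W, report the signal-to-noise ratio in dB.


SNR in decibels:
SNR = 10 * log10(Ps / Pn)
    = 10 * log10(95.63 / 24.018)
    = 10 * log10(3.9816)
    = 10 * 0.6001
    = 6.0 dB

6.0 dB


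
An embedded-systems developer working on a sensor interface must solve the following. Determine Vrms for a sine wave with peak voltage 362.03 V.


RMS voltage for a sinusoidal waveform:
V_rms = V_peak / sqrt(2)
      = 362.03 / 1.414214
      = 255.994 V

255.994 V


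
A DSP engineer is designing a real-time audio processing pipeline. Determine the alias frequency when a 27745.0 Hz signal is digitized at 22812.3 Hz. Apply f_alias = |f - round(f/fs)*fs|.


Compute the nearest integer multiple of fs to the signal:
n = round(27745.0 / 22812.3) = 1
f_alias = |27745.0 - 1 * 22812.3|
        = |27745.0 - 22812.3|
        = 4932.7 Hz

4932.7


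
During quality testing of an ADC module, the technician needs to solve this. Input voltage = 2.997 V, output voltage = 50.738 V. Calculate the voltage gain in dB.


Voltage gain in dB:
G = 20 * log10(Vout / Vin)
  = 20 * log10(50.738 / 2.997)
  = 20 * log10(16.929596)
  = 20 * 1.228647
  = 24.57 dB

24.57 dB


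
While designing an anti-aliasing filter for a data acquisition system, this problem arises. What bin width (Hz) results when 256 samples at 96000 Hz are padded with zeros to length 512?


Frequency resolution after zero-padding:
N_padded = 256 * 2 = 512
df = fs / N_padded
   = 96000 / 512
   = 187.5 Hz

187.5 Hz


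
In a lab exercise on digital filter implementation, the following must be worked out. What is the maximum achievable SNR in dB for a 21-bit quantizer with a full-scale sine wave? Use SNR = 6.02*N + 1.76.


Theoretical SNR for a full-scale sinusoid:
SNR = 6.02 * N + 1.76
    = 6.02 * 21 + 1.76
    = 126.42 + 1.76
    = 128.18 dB

128.18 dB


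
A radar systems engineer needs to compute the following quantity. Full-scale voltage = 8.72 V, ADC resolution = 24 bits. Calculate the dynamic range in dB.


Dynamic range from full-scale to LSB:
V_min = V_max / 2^bits = 8.72 / 2^24
DR = 20 * log10(V_max / V_min)
   = 20 * log10(2^24)
   = 20 * 24 * log10(2)
   = 144.49 dB

144.49 dB


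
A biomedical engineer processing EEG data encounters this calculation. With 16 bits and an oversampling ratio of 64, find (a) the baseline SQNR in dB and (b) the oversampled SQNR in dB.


Step 1 — baseline SQNR at Nyquist:
SQNR_base = 6.02*N + 1.76
          = 6.02*16 + 1.76
          = 98.08 dB

Step 2 — oversampling processing gain:
G = 10*log10(OSR) = 10*log10(64) = 18.06 dB

Step 3 — total:
SQNR_total = 98.08 + 18.06 = 116.14 dB

Base SQNR = 98.08 dB; oversampled SQNR = 116.14 dB


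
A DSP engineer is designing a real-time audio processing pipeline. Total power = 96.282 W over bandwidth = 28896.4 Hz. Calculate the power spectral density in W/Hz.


Power spectral density:
PSD = P / BW
    = 96.282 / 28896.4
    = 0.00333197 W/Hz

0.00333197 W/Hz


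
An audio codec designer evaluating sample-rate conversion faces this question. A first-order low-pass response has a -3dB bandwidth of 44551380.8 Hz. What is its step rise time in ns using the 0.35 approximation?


Rise time from bandwidth relationship:
tr = 0.35 / BW
   = 0.35 / 44551380.8
   = 7.856097695e-09 s
   = 7.8561 ns

7.8561 ns


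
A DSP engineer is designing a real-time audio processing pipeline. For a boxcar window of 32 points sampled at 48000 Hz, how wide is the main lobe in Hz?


Main lobe width for a rectangular window:
Width = 2 * fs / N
      = 2 * 48000 / 32
      = 96000 / 32
      = 3000.0 Hz

3000.0 Hz


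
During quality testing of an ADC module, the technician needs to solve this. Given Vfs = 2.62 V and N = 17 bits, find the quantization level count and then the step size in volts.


Step 1 — number of quantization levels:
L = 2^N = 2^17 = 131072

Step 2 — LSB step size:
delta = Vfs / L
      = 2.62 / 131072
      = 1.999e-05 V

Levels = 131072; step size = 1.999e-05 V


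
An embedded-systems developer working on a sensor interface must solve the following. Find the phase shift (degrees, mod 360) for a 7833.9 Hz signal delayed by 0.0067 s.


Phase shift from frequency and time delay:
phi = 360 * f * t_delay
    = 360 * 7833.9 * 0.0067
    = 18895.37 degrees
    mod 360 = 175.37 degrees

175.37 degrees


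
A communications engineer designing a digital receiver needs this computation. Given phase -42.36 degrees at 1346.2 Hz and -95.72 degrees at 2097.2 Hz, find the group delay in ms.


Group delay from phase difference:
tau = -d(phi)/d(omega)
d(phi) = -53.36 deg = -0.931308 rad
d(omega) = 2*pi*(2097.2 - 1346.2) = 4718.6722 rad/s
tau = -(-0.931308) / 4718.6722
    = 0.1974 ms

0.1974 ms


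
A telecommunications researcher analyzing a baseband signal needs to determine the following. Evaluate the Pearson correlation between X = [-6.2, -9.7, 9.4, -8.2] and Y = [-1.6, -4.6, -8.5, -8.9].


Pearson correlation coefficient (population):
r = cov(X,Y) / (std(X) * std(Y))
Mean X = -3.675, Mean Y = -5.9
Cov(X,Y) = -9.7775
Std(X) = 7.650286, Std(Y) = 2.997499
r = -0.4264

-0.4264


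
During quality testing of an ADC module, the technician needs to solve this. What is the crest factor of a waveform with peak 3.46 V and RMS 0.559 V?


Crest factor is the ratio of peak to RMS:
CF = V_peak / V_rms
   = 3.46 / 0.559
   = 6.1896

6.1896


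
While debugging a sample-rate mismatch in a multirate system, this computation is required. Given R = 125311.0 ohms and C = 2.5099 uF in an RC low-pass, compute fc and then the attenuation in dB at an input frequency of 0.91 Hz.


Step 1 — cutoff frequency:
fc = 1 / (2*pi*R*C)
C = 2.5099 uF = 2.5099e-06 F
fc = 1 / (2*pi*125311.0*2.5099e-06)
   = 0.506028 Hz

Step 2 — magnitude at f = 0.91 Hz:
|H(f)| = 1 / sqrt(1 + (f/fc)^2)
f/fc = 0.91 / 0.506028 = 1.798319
|H| = 1 / sqrt(1 + 3.233951) = 0.4859897
|H|_dB = 20*log10(0.4859897) = -6.27 dB

fc = 0.506028 Hz; |H(0.91 Hz)| = -6.27 dB


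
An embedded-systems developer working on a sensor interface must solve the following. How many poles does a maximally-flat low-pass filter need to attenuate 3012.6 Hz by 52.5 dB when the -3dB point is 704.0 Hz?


Butterworth filter order formula:
n = log10(10^(A/10) - 1) / (2 * log10(f_stop/f_pass))
10^(52.5/10) - 1 = 177826.941
f_stop/f_pass = 3012.6 / 704.0 = 4.2793
n = 4.1576 -> ceil = 5

5


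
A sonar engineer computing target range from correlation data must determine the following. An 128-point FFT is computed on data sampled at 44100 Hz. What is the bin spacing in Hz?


DFT frequency resolution:
df = fs / N
   = 44100 / 128
   = 344.5312 Hz

344.5312 Hz


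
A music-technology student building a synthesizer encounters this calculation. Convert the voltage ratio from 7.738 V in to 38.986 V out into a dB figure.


Voltage gain in dB:
G = 20 * log10(Vout / Vin)
  = 20 * log10(38.986 / 7.738)
  = 20 * log10(5.038253)
  = 20 * 0.70228
  = 14.05 dB

14.05 dB


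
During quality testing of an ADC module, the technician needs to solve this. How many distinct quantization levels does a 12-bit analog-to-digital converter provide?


Number of quantization levels = 2^N
= 2^12
= 4096

4096


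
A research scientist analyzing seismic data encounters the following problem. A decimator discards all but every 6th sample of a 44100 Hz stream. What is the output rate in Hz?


Decimation reduces the sample rate:
fs_out = fs_in / M
       = 44100 / 6
       = 7350.0 Hz

7350.0 Hz


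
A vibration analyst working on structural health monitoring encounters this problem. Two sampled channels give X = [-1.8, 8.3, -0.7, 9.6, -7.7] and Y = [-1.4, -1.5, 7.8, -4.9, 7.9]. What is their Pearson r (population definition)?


Pearson correlation coefficient (population):
r = cov(X,Y) / (std(X) * std(Y))
Mean X = 1.54, Mean Y = 1.58
Cov(X,Y) = -27.0852
Std(X) = 6.514783, Std(Y) = 5.272343
r = -0.7885

-0.7885


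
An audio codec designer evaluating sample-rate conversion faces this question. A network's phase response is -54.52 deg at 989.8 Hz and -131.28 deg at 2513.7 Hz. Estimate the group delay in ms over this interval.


Group delay from phase difference:
tau = -d(phi)/d(omega)
d(phi) = -76.76 deg = -1.339715 rad
d(omega) = 2*pi*(2513.7 - 989.8) = 9574.9461 rad/s
tau = -(-1.339715) / 9574.9461
    = 0.1399 ms

0.1399 ms


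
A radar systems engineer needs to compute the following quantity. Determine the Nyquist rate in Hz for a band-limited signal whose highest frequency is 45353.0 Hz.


The Nyquist rate is twice the maximum frequency component.
fs_min = 2 * fmax
      = 2 * 45353.0
      = 90706.0 Hz

90706.0


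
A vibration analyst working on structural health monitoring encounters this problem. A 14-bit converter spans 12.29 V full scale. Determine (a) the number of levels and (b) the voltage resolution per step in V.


Step 1 — number of quantization levels:
L = 2^N = 2^14 = 16384

Step 2 — LSB step size:
delta = Vfs / L
      = 12.29 / 16384
      = 0.00075012 V

Levels = 16384; step size = 0.00075012 V


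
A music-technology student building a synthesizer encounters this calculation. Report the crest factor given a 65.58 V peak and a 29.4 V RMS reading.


Crest factor is the ratio of peak to RMS:
CF = V_peak / V_rms
   = 65.58 / 29.4
   = 2.2306

2.2306


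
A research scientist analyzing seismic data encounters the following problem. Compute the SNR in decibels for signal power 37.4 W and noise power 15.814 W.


SNR in decibels:
SNR = 10 * log10(Ps / Pn)
    = 10 * log10(37.4 / 15.814)
    = 10 * log10(2.365)
    = 10 * 0.3738
    = 3.74 dB

3.74 dB


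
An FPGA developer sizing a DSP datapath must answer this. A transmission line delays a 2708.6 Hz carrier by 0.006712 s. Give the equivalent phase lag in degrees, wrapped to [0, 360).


Phase shift from frequency and time delay:
phi = 360 * f * t_delay
    = 360 * 2708.6 * 0.006712
    = 6544.84 degrees
    mod 360 = 64.84 degrees

64.84 degrees


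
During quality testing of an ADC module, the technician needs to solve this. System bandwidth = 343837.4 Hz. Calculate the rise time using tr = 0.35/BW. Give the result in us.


Rise time from bandwidth relationship:
tr = 0.35 / BW
   = 0.35 / 343837.4
   = 1.017923007e-06 s
   = 1.0179 us

1.0179 us


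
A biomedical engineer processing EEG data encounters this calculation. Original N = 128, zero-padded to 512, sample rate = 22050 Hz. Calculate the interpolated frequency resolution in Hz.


Frequency resolution after zero-padding:
N_padded = 128 * 4 = 512
df = fs / N_padded
   = 22050 / 512
   = 43.0664 Hz

43.0664 Hz


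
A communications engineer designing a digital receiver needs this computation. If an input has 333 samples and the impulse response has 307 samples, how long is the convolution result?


Linear convolution output length:
L = N + M - 1
  = 333 + 307 - 1
  = 639 samples

639


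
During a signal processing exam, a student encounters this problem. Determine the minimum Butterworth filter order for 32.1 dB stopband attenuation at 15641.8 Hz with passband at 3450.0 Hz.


Butterworth filter order formula:
n = log10(10^(A/10) - 1) / (2 * log10(f_stop/f_pass))
10^(32.1/10) - 1 = 1620.8101
f_stop/f_pass = 15641.8 / 3450.0 = 4.5339
n = 2.4447 -> ceil = 3

3


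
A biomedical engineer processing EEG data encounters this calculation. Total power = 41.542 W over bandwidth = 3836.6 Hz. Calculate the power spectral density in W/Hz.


Power spectral density:
PSD = P / BW
    = 41.542 / 3836.6
    = 0.01082782 W/Hz

0.01082782 W/Hz


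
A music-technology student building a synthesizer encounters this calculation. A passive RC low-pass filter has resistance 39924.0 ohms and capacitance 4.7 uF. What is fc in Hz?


Cutoff frequency of a first-order RC filter:
fc = 1 / (2 * pi * R * C)
C = 4.7 uF = 4.7e-06 F
fc = 1 / (2 * pi * 39924.0 * 4.7e-06)
   = 1 / 1.178994483958
   = 0.84818 Hz

0.84818 Hz


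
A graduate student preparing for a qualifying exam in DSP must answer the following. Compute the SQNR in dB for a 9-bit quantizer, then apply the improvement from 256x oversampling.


Step 1 — baseline SQNR at Nyquist:
SQNR_base = 6.02*N + 1.76
          = 6.02*9 + 1.76
          = 55.94 dB

Step 2 — oversampling processing gain:
G = 10*log10(OSR) = 10*log10(256) = 24.08 dB

Step 3 — total:
SQNR_total = 55.94 + 24.08 = 80.02 dB

Base SQNR = 55.94 dB; oversampled SQNR = 80.02 dB


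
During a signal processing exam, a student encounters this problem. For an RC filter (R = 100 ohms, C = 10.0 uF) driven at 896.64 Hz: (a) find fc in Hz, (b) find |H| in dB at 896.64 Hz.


Step 1 — cutoff frequency:
fc = 1 / (2*pi*R*C)
C = 10.0 uF = 1e-05 F
fc = 1 / (2*pi*100*1e-05)
   = 159.155 Hz

Step 2 — magnitude at f = 896.64 Hz:
|H(f)| = 1 / sqrt(1 + (f/fc)^2)
f/fc = 896.64 / 159.155 = 5.633753
|H| = 1 / sqrt(1 + 31.739173) = 0.1747697
|H|_dB = 20*log10(0.1747697) = -15.15 dB

fc = 159.155 Hz; |H(896.64 Hz)| = -15.15 dB


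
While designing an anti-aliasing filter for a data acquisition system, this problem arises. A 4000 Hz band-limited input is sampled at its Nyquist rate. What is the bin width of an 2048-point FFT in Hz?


Step 1 — Nyquist sampling rate:
fs = 2 * fmax = 2 * 4000 = 8000 Hz

Step 2 — DFT bin spacing:
df = fs / N = 8000 / 2048 = 3.9062 Hz

3.9062 Hz


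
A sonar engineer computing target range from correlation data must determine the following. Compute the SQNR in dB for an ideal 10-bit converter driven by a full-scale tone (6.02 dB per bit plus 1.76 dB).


Theoretical SNR for a full-scale sinusoid:
SNR = 6.02 * N + 1.76
    = 6.02 * 10 + 1.76
    = 60.2 + 1.76
    = 61.96 dB

61.96 dB


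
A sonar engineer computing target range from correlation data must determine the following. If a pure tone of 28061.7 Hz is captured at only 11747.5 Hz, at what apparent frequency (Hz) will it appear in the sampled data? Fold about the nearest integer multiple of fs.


Compute the nearest integer multiple of fs to the signal:
n = round(28061.7 / 11747.5) = 2
f_alias = |28061.7 - 2 * 11747.5|
        = |28061.7 - 23495.0|
        = 4566.7 Hz

4566.7


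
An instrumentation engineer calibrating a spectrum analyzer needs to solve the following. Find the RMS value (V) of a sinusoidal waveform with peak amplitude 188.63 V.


RMS voltage for a sinusoidal waveform:
V_rms = V_peak / sqrt(2)
      = 188.63 / 1.414214
      = 133.382 V

133.382 V


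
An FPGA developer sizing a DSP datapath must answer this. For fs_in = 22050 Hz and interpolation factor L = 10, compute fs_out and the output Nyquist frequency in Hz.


Step 1 — output sample rate after interpolation by L:
fs_out = L * fs_in = 10 * 22050 = 220500 Hz

Step 2 — Nyquist frequency of the output stream:
f_Nyq = fs_out / 2 = 220500 / 2 = 110250.0 Hz

fs_out = 220500 Hz; f_Nyquist = 110250.0 Hz


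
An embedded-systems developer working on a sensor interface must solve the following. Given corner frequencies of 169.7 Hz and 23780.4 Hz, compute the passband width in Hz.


Bandwidth is the difference of -3dB frequencies:
BW = f_high - f_low
   = 23780.4 - 169.7
   = 23610.7 Hz

23610.7 Hz


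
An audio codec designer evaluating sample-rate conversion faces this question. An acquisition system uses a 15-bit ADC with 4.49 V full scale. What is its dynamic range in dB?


Dynamic range from full-scale to LSB:
V_min = V_max / 2^bits = 4.49 / 2^15
DR = 20 * log10(V_max / V_min)
   = 20 * log10(2^15)
   = 20 * 15 * log10(2)
   = 90.31 dB

90.31 dB


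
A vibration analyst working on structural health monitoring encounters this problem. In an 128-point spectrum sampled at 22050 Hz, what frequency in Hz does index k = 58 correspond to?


Frequency of DFT bin k:
f_k = k * fs / N
    = 58 * 22050 / 128
    = 1278900 / 128
    = 9991.406 Hz

9991.406 Hz


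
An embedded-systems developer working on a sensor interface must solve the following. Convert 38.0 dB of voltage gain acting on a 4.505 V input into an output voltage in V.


Output voltage from dB gain:
V_out = V_in * 10^(gain_dB / 20)
      = 4.505 * 10^(38.0 / 20)
      = 4.505 * 79.432823
      = 357.8449 V

357.8449 V


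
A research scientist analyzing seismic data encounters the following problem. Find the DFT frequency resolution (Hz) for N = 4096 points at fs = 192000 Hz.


DFT frequency resolution:
df = fs / N
   = 192000 / 4096
   = 46.875 Hz

46.875 Hz


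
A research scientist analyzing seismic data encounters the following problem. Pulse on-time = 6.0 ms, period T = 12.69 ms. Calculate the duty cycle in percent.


Duty cycle as a percentage:
DC = (t_on / T) * 100
   = (6.0 / 12.69) * 100
   = 0.472813 * 100
   = 47.28 %

47.28 %


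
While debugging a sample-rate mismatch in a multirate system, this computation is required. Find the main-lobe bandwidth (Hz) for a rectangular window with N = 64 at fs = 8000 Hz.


Main lobe width for a rectangular window:
Width = 2 * fs / N
      = 2 * 8000 / 64
      = 16000 / 64
      = 250.0 Hz

250.0 Hz


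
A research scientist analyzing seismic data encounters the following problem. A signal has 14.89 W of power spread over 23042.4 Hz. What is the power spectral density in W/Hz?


Power spectral density:
PSD = P / BW
    = 14.89 / 23042.4
    = 0.0006462 W/Hz

0.0006462 W/Hz


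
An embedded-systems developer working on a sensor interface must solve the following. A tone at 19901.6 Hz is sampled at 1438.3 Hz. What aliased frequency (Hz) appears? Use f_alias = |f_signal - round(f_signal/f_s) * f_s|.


Compute the nearest integer multiple of fs to the signal:
n = round(19901.6 / 1438.3) = 14
f_alias = |19901.6 - 14 * 1438.3|
        = |19901.6 - 20136.2|
        = 234.6 Hz

234.6


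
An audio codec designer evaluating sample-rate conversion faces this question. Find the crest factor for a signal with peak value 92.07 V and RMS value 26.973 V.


Crest factor is the ratio of peak to RMS:
CF = V_peak / V_rms
   = 92.07 / 26.973
   = 3.4134

3.4134


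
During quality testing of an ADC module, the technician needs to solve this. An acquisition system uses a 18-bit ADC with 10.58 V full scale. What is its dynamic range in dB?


Dynamic range from full-scale to LSB:
V_min = V_max / 2^bits = 10.58 / 2^18
DR = 20 * log10(V_max / V_min)
   = 20 * log10(2^18)
   = 20 * 18 * log10(2)
   = 108.37 dB

108.37 dB


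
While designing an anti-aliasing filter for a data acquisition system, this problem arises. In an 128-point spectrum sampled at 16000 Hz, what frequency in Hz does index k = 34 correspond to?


Frequency of DFT bin k:
f_k = k * fs / N
    = 34 * 16000 / 128
    = 544000 / 128
    = 4250.0 Hz

4250.0 Hz


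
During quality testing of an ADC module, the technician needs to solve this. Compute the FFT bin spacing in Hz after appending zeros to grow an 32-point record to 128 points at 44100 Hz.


Frequency resolution after zero-padding:
N_padded = 32 * 4 = 128
df = fs / N_padded
   = 44100 / 128
   = 344.5312 Hz

344.5312 Hz


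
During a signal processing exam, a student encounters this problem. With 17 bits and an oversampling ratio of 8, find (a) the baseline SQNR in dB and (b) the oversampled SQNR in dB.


Step 1 — baseline SQNR at Nyquist:
SQNR_base = 6.02*N + 1.76
          = 6.02*17 + 1.76
          = 104.1 dB

Step 2 — oversampling processing gain:
G = 10*log10(OSR) = 10*log10(8) = 9.03 dB

Step 3 — total:
SQNR_total = 104.1 + 9.03 = 113.13 dB

Base SQNR = 104.1 dB; oversampled SQNR = 113.13 dB


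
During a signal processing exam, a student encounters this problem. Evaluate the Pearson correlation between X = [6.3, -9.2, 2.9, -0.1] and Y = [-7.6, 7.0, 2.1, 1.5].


Pearson correlation coefficient (population):
r = cov(X,Y) / (std(X) * std(Y))
Mean X = -0.025, Mean Y = 0.75
Cov(X,Y) = -26.56625
Std(X) = 5.760805, Std(Y) = 5.271859
r = -0.8747

-0.8747


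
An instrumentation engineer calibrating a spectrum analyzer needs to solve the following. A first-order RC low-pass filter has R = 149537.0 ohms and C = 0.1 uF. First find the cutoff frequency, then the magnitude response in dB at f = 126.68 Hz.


Step 1 — cutoff frequency:
fc = 1 / (2*pi*R*C)
C = 0.1 uF = 1e-07 F
fc = 1 / (2*pi*149537.0*1e-07)
   = 10.6432 Hz

Step 2 — magnitude at f = 126.68 Hz:
|H(f)| = 1 / sqrt(1 + (f/fc)^2)
f/fc = 126.68 / 10.6432 = 11.902435
|H| = 1 / sqrt(1 + 141.667959) = 0.0837215
|H|_dB = 20*log10(0.0837215) = -21.54 dB

fc = 10.6432 Hz; |H(126.68 Hz)| = -21.54 dB


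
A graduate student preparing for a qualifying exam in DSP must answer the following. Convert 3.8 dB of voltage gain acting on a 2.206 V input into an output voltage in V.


Output voltage from dB gain:
V_out = V_in * 10^(gain_dB / 20)
      = 2.206 * 10^(3.8 / 20)
      = 2.206 * 1.548817
      = 3.4167 V

3.4167 V


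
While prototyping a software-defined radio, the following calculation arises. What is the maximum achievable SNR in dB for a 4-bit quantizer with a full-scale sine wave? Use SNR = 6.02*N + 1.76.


Theoretical SNR for a full-scale sinusoid:
SNR = 6.02 * N + 1.76
    = 6.02 * 4 + 1.76
    = 24.08 + 1.76
    = 25.84 dB

25.84 dB


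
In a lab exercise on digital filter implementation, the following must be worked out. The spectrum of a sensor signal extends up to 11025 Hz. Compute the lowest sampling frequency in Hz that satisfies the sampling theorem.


The Nyquist rate is twice the maximum frequency component.
fs_min = 2 * fmax
      = 2 * 11025
      = 22050 Hz

22050


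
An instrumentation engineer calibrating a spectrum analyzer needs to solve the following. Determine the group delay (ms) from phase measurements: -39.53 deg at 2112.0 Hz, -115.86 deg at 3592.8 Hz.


Group delay from phase difference:
tau = -d(phi)/d(omega)
d(phi) = -76.33 deg = -1.33221 rad
d(omega) = 2*pi*(3592.8 - 2112.0) = 9304.1408 rad/s
tau = -(-1.33221) / 9304.1408
    = 0.1432 ms

0.1432 ms


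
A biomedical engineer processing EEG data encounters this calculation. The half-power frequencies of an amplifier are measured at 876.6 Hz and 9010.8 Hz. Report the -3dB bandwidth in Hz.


Bandwidth is the difference of -3dB frequencies:
BW = f_high - f_low
   = 9010.8 - 876.6
   = 8134.2 Hz

8134.2 Hz


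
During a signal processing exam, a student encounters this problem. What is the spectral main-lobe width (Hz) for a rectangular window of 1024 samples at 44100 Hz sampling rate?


Main lobe width for a rectangular window:
Width = 2 * fs / N
      = 2 * 44100 / 1024
      = 88200 / 1024
      = 86.133 Hz

86.133 Hz


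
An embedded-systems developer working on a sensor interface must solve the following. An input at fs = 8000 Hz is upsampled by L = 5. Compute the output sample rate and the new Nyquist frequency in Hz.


Step 1 — output sample rate after interpolation by L:
fs_out = L * fs_in = 5 * 8000 = 40000 Hz

Step 2 — Nyquist frequency of the output stream:
f_Nyq = fs_out / 2 = 40000 / 2 = 20000.0 Hz

fs_out = 40000 Hz; f_Nyquist = 20000.0 Hz


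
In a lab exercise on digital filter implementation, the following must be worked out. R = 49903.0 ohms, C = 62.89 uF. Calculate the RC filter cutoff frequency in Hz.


Cutoff frequency of a first-order RC filter:
fc = 1 / (2 * pi * R * C)
C = 62.89 uF = 6.289e-05 F
fc = 1 / (2 * pi * 49903.0 * 6.289e-05)
   = 1 / 19.719146694601
   = 0.050712 Hz

0.050712 Hz


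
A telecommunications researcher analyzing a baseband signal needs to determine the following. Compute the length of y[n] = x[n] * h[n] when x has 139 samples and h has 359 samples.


Linear convolution output length:
L = N + M - 1
  = 139 + 359 - 1
  = 497 samples

497


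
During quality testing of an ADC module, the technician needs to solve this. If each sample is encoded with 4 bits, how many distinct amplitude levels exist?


Number of quantization levels = 2^N
= 2^4
= 16

16


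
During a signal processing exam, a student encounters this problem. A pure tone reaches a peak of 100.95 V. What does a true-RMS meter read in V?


RMS voltage for a sinusoidal waveform:
V_rms = V_peak / sqrt(2)
      = 100.95 / 1.414214
      = 71.382 V

71.382 V


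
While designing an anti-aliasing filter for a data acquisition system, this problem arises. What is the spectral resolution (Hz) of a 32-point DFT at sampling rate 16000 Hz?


DFT frequency resolution:
df = fs / N
   = 16000 / 32
   = 500.0 Hz

500.0 Hz


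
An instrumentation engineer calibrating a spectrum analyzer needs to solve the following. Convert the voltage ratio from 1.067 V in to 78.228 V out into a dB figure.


Voltage gain in dB:
G = 20 * log10(Vout / Vin)
  = 20 * log10(78.228 / 1.067)
  = 20 * log10(73.315839)
  = 20 * 1.865198
  = 37.3 dB

37.3 dB


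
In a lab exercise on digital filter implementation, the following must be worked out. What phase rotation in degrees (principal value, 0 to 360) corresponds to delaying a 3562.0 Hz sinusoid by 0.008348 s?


Phase shift from frequency and time delay:
phi = 360 * f * t_delay
    = 360 * 3562.0 * 0.008348
    = 10704.81 degrees
    mod 360 = 264.81 degrees

264.81 degrees


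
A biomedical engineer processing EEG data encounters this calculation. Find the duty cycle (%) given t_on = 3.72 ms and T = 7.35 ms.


Duty cycle as a percentage:
DC = (t_on / T) * 100
   = (3.72 / 7.35) * 100
   = 0.506122 * 100
   = 50.61 %

50.61 %


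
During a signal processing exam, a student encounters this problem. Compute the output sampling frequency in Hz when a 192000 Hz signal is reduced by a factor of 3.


Decimation reduces the sample rate:
fs_out = fs_in / M
       = 192000 / 3
       = 64000.0 Hz

64000.0 Hz


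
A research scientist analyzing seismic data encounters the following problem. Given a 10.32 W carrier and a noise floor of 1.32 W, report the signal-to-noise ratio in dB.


SNR in decibels:
SNR = 10 * log10(Ps / Pn)
    = 10 * log10(10.32 / 1.32)
    = 10 * log10(7.8182)
    = 10 * 0.8931
    = 8.93 dB

8.93 dB


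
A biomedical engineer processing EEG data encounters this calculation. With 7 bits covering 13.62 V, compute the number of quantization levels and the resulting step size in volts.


Step 1 — number of quantization levels:
L = 2^N = 2^7 = 128

Step 2 — LSB step size:
delta = Vfs / L
      = 13.62 / 128
      = 0.10640625 V

Levels = 128; step size = 0.10640625 V


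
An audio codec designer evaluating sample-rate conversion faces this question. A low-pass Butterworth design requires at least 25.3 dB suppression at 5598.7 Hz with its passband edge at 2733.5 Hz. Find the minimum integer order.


Butterworth filter order formula:
n = log10(10^(A/10) - 1) / (2 * log10(f_stop/f_pass))
10^(25.3/10) - 1 = 337.8442
f_stop/f_pass = 5598.7 / 2733.5 = 2.0482
n = 4.0607 -> ceil = 5

5


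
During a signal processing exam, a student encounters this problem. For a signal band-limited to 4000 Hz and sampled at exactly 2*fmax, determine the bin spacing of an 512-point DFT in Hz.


Step 1 — Nyquist sampling rate:
fs = 2 * fmax = 2 * 4000 = 8000 Hz

Step 2 — DFT bin spacing:
df = fs / N = 8000 / 512 = 15.625 Hz

15.625 Hz


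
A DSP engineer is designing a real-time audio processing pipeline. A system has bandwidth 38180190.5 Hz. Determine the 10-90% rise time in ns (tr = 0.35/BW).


Rise time from bandwidth relationship:
tr = 0.35 / BW
   = 0.35 / 38180190.5
   = 9.167057456e-09 s
   = 9.1671 ns

9.1671 ns


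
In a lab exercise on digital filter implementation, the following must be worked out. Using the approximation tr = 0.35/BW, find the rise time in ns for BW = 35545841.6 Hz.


Rise time from bandwidth relationship:
tr = 0.35 / BW
   = 0.35 / 35545841.6
   = 9.846440097e-09 s
   = 9.8464 ns

9.8464 ns


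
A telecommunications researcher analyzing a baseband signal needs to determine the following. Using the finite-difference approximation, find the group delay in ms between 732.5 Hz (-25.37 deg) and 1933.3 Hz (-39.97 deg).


Group delay from phase difference:
tau = -d(phi)/d(omega)
d(phi) = -14.6 deg = -0.254818 rad
d(omega) = 2*pi*(1933.3 - 732.5) = 7544.8489 rad/s
tau = -(-0.254818) / 7544.8489
    = 0.0338 ms

0.0338 ms


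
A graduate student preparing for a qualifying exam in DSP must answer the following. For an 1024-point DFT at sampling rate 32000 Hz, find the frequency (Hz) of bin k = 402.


Frequency of DFT bin k:
f_k = k * fs / N
    = 402 * 32000 / 1024
    = 12864000 / 1024
    = 12562.5 Hz

12562.5 Hz


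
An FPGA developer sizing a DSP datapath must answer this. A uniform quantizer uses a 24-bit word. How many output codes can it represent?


Number of quantization levels = 2^N
= 2^24
= 16777216

16777216


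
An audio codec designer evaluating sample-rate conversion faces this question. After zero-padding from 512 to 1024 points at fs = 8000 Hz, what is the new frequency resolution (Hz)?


Frequency resolution after zero-padding:
N_padded = 512 * 2 = 1024
df = fs / N_padded
   = 8000 / 1024
   = 7.8125 Hz

7.8125 Hz
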